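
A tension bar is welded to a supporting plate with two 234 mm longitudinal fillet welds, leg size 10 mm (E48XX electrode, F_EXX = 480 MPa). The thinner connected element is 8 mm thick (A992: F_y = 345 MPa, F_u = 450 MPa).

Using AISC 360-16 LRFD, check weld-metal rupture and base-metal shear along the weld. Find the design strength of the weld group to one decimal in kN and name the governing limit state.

714.7 kN (weld metal governs)

Weld metal: throat = 0.707×10 = 7.07 mm, L = 2×234 = 468 mm. φR_n = 0.75 × 0.6 × 480 × 7.07 × 468 = 714.7 kN.
Base metal shear (8 mm plate): yield φR_n = 1.0×0.6×345×8×468 = 775.0 kN; rupture φR_n = 0.75×0.6×450×8×468 = 758.2 kN; take 758.2 kN (rupture).
Governing: min(714.7, 758.2) = 714.7 kN → weld metal.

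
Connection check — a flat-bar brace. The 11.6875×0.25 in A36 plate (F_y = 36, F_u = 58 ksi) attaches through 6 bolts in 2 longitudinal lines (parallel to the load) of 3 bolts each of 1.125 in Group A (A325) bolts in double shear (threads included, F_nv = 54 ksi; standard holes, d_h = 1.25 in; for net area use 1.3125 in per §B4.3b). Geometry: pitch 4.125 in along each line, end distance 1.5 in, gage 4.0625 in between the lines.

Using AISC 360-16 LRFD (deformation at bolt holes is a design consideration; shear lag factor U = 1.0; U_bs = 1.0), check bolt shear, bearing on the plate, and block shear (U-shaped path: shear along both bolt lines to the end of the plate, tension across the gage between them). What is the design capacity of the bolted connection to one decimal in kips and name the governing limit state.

108.9 kips (block shear governs)

Bolt shear: A_b = π(1.125)²/4 = 0.99402 in². φR_n = 0.75 × 54 × 0.99402 × 6 × 2 = 483.1 kips.
Bearing (0.25 in plate, F_u = 58 ksi): end bolts L_c = 1.5 − 1.25/2 = 0.875, R_n = min(1.2×0.875×0.25×58, 2.4×1.125×0.25×58) = 15.225 kips/bolt; interior L_c = 4.125 − 1.25 = 2.875, R_n = 39.15 kips/bolt. φR_n = 0.75 × (2×15.225 + 4×39.15) = 140.3 kips.
Block shear: shear path 2×[1.5+2×4.125] = 2×9.75 in, A_gv = 4.875, A_nv = 2×(9.75 − 2.5×1.3125)×0.25 = 3.2344 in²; tension across gage: (4.0625 − 1×1.3125)×0.25 = 0.6875 in². R_n = min(0.6×58×3.2344, 0.6×36×4.875) + 1.0×58×0.6875 = min(112.56, 105.3) + 39.875 = 145.18 kips. φR_n = 0.75 × 145.18 = 108.9 kips.
Governing: min(483.1, 140.3, 108.9) = 108.9 kips → block shear.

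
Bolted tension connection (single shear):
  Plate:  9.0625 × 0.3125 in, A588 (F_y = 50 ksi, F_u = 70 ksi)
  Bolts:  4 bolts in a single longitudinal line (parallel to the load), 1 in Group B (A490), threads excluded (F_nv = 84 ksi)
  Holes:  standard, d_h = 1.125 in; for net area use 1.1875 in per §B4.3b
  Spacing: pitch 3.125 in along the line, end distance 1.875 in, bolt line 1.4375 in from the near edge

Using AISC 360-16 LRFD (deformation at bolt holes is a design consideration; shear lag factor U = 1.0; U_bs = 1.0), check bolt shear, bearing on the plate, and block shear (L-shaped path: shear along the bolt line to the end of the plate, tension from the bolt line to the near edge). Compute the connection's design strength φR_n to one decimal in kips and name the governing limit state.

Bolt shear: A_b = π(1)²/4 = 0.7854 in². φR_n = 0.75 × 84 × 0.7854 × 4 × 1 = 197.9 kips.
Bearing (0.3125 in plate, F_u = 70 ksi): end bolts L_c = 1.875 − 1.125/2 = 1.3125, R_n = min(1.2×1.3125×0.3125×70, 2.4×1×0.3125×70) = 34.453 kips/bolt; interior L_c = 3.125 − 1.125 = 2, R_n = 52.5 kips/bolt. φR_n = 0.75 × (1×34.453 + 3×52.5) = 144.0 kips.
Block shear: shear path 1×[1.875+3×3.125] = 1×11.25 in, A_gv = 3.5156, A_nv = 1×(11.25 − 3.5×1.1875)×0.3125 = 2.2168 in²; tension to near edge: (1.4375 − 0.5×1.1875)×0.3125 = 0.26367 in². R_n = min(0.6×70×2.2168, 0.6×50×3.5156) + 1.0×70×0.26367 = min(93.106, 105.47) + 18.457 = 111.56 kips. φR_n = 0.75 × 111.56 = 83.7 kips.
Governing: min(197.9, 144.0, 83.7) = 83.7 kips → block shear.

83.7 kips (block shear governs)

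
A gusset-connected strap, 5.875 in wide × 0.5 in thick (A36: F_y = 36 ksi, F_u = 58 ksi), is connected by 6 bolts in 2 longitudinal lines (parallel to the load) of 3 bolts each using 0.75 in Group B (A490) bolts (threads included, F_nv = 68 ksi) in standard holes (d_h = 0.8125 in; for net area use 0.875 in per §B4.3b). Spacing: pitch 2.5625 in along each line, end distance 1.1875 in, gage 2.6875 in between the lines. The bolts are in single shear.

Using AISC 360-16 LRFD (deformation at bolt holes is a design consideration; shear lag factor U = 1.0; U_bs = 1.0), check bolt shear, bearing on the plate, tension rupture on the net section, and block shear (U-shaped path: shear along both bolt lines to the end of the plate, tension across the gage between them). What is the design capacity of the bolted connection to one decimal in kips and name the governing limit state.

89.7 kips (net-section rupture governs)

Bolt shear: A_b = π(0.75)²/4 = 0.44179 in². φR_n = 0.75 × 68 × 0.44179 × 6 × 1 = 135.2 kips.
Bearing (0.5 in plate, F_u = 58 ksi): end bolts L_c = 1.1875 − 0.8125/2 = 0.78125, R_n = min(1.2×0.78125×0.5×58, 2.4×0.75×0.5×58) = 27.188 kips/bolt; interior L_c = 2.5625 − 0.8125 = 1.75, R_n = 52.2 kips/bolt. φR_n = 0.75 × (2×27.188 + 4×52.2) = 197.4 kips.
Tension rupture (net): A_n = (5.875 − 2×0.875)×0.5 = 2.0625 in² (U = 1.0, A_e = A_n). φR_n = 0.75 × 58 × 2.0625 = 89.7 kips.
Block shear: shear path 2×[1.1875+2×2.5625] = 2×6.3125 in, A_gv = 6.3125, A_nv = 2×(6.3125 − 2.5×0.875)×0.5 = 4.125 in²; tension across gage: (2.6875 − 1×0.875)×0.5 = 0.90625 in². R_n = min(0.6×58×4.125, 0.6×36×6.3125) + 1.0×58×0.90625 = min(143.55, 136.35) + 52.563 = 188.91 kips. φR_n = 0.75 × 188.91 = 141.7 kips.
Governing: min(135.2, 197.4, 89.7, 141.7) = 89.7 kips → net-section rupture.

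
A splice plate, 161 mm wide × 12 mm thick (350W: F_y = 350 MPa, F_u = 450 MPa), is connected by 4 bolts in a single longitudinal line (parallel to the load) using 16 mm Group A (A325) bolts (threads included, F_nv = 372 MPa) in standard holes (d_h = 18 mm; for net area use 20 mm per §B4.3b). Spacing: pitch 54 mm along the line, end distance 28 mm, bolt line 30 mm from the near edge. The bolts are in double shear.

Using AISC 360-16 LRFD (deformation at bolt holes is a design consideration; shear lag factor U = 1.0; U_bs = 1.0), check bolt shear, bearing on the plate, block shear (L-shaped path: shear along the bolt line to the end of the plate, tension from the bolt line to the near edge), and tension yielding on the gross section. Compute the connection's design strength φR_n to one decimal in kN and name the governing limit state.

372.6 kN (block shear governs)

Bolt shear: A_b = π(16)²/4 = 201.06 mm². φR_n = 0.75 × 372 × 201.06 × 4 × 2 = 448.8 kN.
Bearing (12 mm plate, F_u = 450 MPa): end bolts L_c = 28 − 18/2 = 19, R_n = min(1.2×19×12×450, 2.4×16×12×450) = 123.12 kN/bolt; interior L_c = 54 − 18 = 36, R_n = 207.36 kN/bolt. φR_n = 0.75 × (1×123.12 + 3×207.36) = 558.9 kN.
Block shear: shear path 1×[28+3×54] = 1×190 mm, A_gv = 2280, A_nv = 1×(190 − 3.5×20)×12 = 1440 mm²; tension to near edge: (30 − 0.5×20)×12 = 240 mm². R_n = min(0.6×450×1440, 0.6×350×2280) + 1.0×450×240 = min(388.8, 478.8) + 108 = 496.8 kN. φR_n = 0.75 × 496.8 = 372.6 kN.
Tension yield (gross): A_g = 161×12 = 1932 mm². φR_n = 0.90 × 350 × 1932 = 608.6 kN.
Governing: min(448.8, 558.9, 372.6, 608.6) = 372.6 kN → block shear.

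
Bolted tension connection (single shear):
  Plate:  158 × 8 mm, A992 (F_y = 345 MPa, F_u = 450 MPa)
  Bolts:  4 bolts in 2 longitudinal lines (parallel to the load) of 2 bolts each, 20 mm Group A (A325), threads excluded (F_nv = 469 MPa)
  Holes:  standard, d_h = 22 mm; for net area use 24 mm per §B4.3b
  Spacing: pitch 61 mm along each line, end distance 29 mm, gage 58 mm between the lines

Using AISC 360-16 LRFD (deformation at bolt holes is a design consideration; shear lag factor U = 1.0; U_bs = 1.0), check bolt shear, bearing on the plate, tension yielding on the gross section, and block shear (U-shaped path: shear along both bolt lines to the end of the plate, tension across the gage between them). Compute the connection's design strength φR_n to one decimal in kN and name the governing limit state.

266.8 kN (block shear governs)

Bolt shear: A_b = π(20)²/4 = 314.16 mm². φR_n = 0.75 × 469 × 314.16 × 4 × 1 = 442.0 kN.
Bearing (8 mm plate, F_u = 450 MPa): end bolts L_c = 29 − 22/2 = 18, R_n = min(1.2×18×8×450, 2.4×20×8×450) = 77.76 kN/bolt; interior L_c = 61 − 22 = 39, R_n = 168.48 kN/bolt. φR_n = 0.75 × (2×77.76 + 2×168.48) = 369.4 kN.
Tension yield (gross): A_g = 158×8 = 1264 mm². φR_n = 0.90 × 345 × 1264 = 392.5 kN.
Block shear: shear path 2×[29+1×61] = 2×90 mm, A_gv = 1440, A_nv = 2×(90 − 1.5×24)×8 = 864 mm²; tension across gage: (58 − 1×24)×8 = 272 mm². R_n = min(0.6×450×864, 0.6×345×1440) + 1.0×450×272 = min(233.28, 298.08) + 122.4 = 355.68 kN. φR_n = 0.75 × 355.68 = 266.8 kN.
Governing: min(442.0, 369.4, 392.5, 266.8) = 266.8 kN → block shear.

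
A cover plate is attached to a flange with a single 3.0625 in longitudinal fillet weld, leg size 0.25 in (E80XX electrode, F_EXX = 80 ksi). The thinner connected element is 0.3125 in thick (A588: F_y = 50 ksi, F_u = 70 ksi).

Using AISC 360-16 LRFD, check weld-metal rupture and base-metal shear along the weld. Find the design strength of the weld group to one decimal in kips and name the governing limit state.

Weld metal: throat = 0.707×0.25 = 0.17675 in, L = 3.0625 in. φR_n = 0.75 × 0.6 × 80 × 0.17675 × 3.0625 = 19.5 kips.
Base metal shear (0.3125 in plate): yield φR_n = 1.0×0.6×50×0.3125×3.0625 = 28.7 kips; rupture φR_n = 0.75×0.6×70×0.3125×3.0625 = 30.1 kips; take 28.7 kips (yield).
Governing: min(19.5, 28.7) = 19.5 kips → weld metal.

19.5 kips (weld metal governs)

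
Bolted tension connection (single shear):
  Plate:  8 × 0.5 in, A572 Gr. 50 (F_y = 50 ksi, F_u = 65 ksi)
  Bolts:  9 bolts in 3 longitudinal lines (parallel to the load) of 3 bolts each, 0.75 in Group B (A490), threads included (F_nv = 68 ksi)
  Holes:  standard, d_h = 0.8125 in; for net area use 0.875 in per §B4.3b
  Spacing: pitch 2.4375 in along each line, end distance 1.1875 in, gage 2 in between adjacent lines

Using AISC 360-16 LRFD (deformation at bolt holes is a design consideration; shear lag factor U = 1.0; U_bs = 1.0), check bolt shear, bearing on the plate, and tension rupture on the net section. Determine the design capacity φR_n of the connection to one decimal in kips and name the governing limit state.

Bolt shear: A_b = π(0.75)²/4 = 0.44179 in². φR_n = 0.75 × 68 × 0.44179 × 9 × 1 = 202.8 kips.
Bearing (0.5 in plate, F_u = 65 ksi): end bolts L_c = 1.1875 − 0.8125/2 = 0.78125, R_n = min(1.2×0.78125×0.5×65, 2.4×0.75×0.5×65) = 30.469 kips/bolt; interior L_c = 2.4375 − 0.8125 = 1.625, R_n = 58.5 kips/bolt. φR_n = 0.75 × (3×30.469 + 6×58.5) = 331.8 kips.
Tension rupture (net): A_n = (8 − 3×0.875)×0.5 = 2.6875 in² (U = 1.0, A_e = A_n). φR_n = 0.75 × 65 × 2.6875 = 131.0 kips.
Governing: min(202.8, 331.8, 131.0) = 131.0 kips → net-section rupture.

131.0 kips (net-section rupture governs)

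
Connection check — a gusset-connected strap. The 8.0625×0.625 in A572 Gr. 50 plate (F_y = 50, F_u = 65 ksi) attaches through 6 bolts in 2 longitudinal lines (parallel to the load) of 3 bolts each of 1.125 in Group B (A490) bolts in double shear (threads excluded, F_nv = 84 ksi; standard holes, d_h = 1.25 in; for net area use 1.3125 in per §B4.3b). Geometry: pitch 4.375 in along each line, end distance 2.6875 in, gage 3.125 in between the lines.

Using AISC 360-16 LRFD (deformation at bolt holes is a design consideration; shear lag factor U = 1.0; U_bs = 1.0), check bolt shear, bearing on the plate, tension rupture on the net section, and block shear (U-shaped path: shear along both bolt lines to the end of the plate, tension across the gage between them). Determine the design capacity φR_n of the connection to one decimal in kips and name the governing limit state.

165.7 kips (net-section rupture governs)

Bolt shear: A_b = π(1.125)²/4 = 0.99402 in². φR_n = 0.75 × 84 × 0.99402 × 6 × 2 = 751.5 kips.
Bearing (0.625 in plate, F_u = 65 ksi): end bolts L_c = 2.6875 − 1.25/2 = 2.0625, R_n = min(1.2×2.0625×0.625×65, 2.4×1.125×0.625×65) = 100.55 kips/bolt; interior L_c = 4.375 − 1.25 = 3.125, R_n = 109.69 kips/bolt. φR_n = 0.75 × (2×100.55 + 4×109.69) = 479.9 kips.
Tension rupture (net): A_n = (8.0625 − 2×1.3125)×0.625 = 3.3984 in² (U = 1.0, A_e = A_n). φR_n = 0.75 × 65 × 3.3984 = 165.7 kips.
Block shear: shear path 2×[2.6875+2×4.375] = 2×11.4375 in, A_gv = 14.297, A_nv = 2×(11.4375 − 2.5×1.3125)×0.625 = 10.195 in²; tension across gage: (3.125 − 1×1.3125)×0.625 = 1.1328 in². R_n = min(0.6×65×10.195, 0.6×50×14.297) + 1.0×65×1.1328 = min(397.61, 428.91) + 73.632 = 471.24 kips. φR_n = 0.75 × 471.24 = 353.4 kips.
Governing: min(751.5, 479.9, 165.7, 353.4) = 165.7 kips → net-section rupture.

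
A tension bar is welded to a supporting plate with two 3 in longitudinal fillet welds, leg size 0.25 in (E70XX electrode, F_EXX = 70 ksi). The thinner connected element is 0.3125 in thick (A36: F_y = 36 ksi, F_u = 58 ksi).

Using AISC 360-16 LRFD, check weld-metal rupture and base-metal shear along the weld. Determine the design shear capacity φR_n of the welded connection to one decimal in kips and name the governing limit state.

33.4 kips (weld metal governs)

Weld metal: throat = 0.707×0.25 = 0.17675 in, L = 2×3 = 6 in. φR_n = 0.75 × 0.6 × 70 × 0.17675 × 6 = 33.4 kips.
Base metal shear (0.3125 in plate): yield φR_n = 1.0×0.6×36×0.3125×6 = 40.5 kips; rupture φR_n = 0.75×0.6×58×0.3125×6 = 48.9 kips; take 40.5 kips (yield).
Governing: min(33.4, 40.5) = 33.4 kips → weld metal.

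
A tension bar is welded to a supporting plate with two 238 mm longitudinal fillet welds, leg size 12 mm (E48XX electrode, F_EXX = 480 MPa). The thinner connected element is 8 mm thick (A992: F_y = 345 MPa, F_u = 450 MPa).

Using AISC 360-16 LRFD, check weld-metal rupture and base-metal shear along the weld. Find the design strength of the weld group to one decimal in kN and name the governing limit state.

Weld metal: throat = 0.707×12 = 8.484 mm, L = 2×238 = 476 mm. φR_n = 0.75 × 0.6 × 480 × 8.484 × 476 = 872.3 kN.
Base metal shear (8 mm plate): yield φR_n = 1.0×0.6×345×8×476 = 788.3 kN; rupture φR_n = 0.75×0.6×450×8×476 = 771.1 kN; take 771.1 kN (rupture).
Governing: min(872.3, 771.1) = 771.1 kN → base-metal shear.

771.1 kN (base-metal shear governs)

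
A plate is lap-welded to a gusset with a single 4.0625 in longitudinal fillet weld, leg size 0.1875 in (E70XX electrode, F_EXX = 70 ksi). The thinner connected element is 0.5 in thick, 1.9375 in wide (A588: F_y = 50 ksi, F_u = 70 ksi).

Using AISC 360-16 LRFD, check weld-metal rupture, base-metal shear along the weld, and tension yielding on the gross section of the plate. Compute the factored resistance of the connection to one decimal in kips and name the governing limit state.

17.0 kips (weld metal governs)

Weld metal: throat = 0.707×0.1875 = 0.13256 in, L = 4.0625 in. φR_n = 0.75 × 0.6 × 70 × 0.13256 × 4.0625 = 17.0 kips.
Base metal shear (0.5 in plate): yield φR_n = 1.0×0.6×50×0.5×4.0625 = 60.9 kips; rupture φR_n = 0.75×0.6×70×0.5×4.0625 = 64.0 kips; take 60.9 kips (yield).
Tension yield (gross): A_g = 1.9375×0.5 = 0.96875 in². φR_n = 0.90 × 50 × 0.96875 = 43.6 kips.
Governing: min(17.0, 60.9, 43.6) = 17.0 kips → weld metal.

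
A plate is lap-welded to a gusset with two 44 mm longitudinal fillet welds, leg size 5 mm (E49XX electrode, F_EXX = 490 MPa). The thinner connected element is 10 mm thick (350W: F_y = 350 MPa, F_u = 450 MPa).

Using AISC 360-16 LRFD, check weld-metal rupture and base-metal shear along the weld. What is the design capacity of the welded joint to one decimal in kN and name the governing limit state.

Weld metal: throat = 0.707×5 = 3.535 mm, L = 2×44 = 88 mm. φR_n = 0.75 × 0.6 × 490 × 3.535 × 88 = 68.6 kN.
Base metal shear (10 mm plate): yield φR_n = 1.0×0.6×350×10×88 = 184.8 kN; rupture φR_n = 0.75×0.6×450×10×88 = 178.2 kN; take 178.2 kN (rupture).
Governing: min(68.6, 178.2) = 68.6 kN → weld metal.

68.6 kN (weld metal governs)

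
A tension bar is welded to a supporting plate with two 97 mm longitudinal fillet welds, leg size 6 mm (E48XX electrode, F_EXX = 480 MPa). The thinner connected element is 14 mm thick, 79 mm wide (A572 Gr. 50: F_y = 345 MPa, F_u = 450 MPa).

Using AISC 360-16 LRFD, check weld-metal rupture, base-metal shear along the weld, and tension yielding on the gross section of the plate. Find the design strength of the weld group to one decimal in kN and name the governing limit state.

Weld metal: throat = 0.707×6 = 4.242 mm, L = 2×97 = 194 mm. φR_n = 0.75 × 0.6 × 480 × 4.242 × 194 = 177.8 kN.
Base metal shear (14 mm plate): yield φR_n = 1.0×0.6×345×14×194 = 562.2 kN; rupture φR_n = 0.75×0.6×450×14×194 = 550.0 kN; take 550.0 kN (rupture).
Tension yield (gross): A_g = 79×14 = 1106 mm². φR_n = 0.90 × 345 × 1106 = 343.4 kN.
Governing: min(177.8, 550.0, 343.4) = 177.8 kN → weld metal.

177.8 kN (weld metal governs)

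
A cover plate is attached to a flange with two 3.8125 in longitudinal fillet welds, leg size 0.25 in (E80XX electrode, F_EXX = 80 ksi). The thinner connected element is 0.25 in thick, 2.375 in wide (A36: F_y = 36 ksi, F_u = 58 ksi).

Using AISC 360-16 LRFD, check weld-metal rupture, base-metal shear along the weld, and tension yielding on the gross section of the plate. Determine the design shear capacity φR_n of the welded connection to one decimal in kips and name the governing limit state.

Weld metal: throat = 0.707×0.25 = 0.17675 in, L = 2×3.8125 = 7.625 in. φR_n = 0.75 × 0.6 × 80 × 0.17675 × 7.625 = 48.5 kips.
Base metal shear (0.25 in plate): yield φR_n = 1.0×0.6×36×0.25×7.625 = 41.2 kips; rupture φR_n = 0.75×0.6×58×0.25×7.625 = 49.8 kips; take 41.2 kips (yield).
Tension yield (gross): A_g = 2.375×0.25 = 0.59375 in². φR_n = 0.90 × 36 × 0.59375 = 19.2 kips.
Governing: min(48.5, 41.2, 19.2) = 19.2 kips → gross-section yield.

19.2 kips (gross-section yield governs)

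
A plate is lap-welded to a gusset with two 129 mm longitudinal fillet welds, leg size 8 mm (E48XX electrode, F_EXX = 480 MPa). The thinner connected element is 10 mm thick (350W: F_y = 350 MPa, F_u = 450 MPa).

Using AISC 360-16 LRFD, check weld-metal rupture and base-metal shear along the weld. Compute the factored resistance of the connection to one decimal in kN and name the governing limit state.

Weld metal: throat = 0.707×8 = 5.656 mm, L = 2×129 = 258 mm. φR_n = 0.75 × 0.6 × 480 × 5.656 × 258 = 315.2 kN.
Base metal shear (10 mm plate): yield φR_n = 1.0×0.6×350×10×258 = 541.8 kN; rupture φR_n = 0.75×0.6×450×10×258 = 522.5 kN; take 522.5 kN (rupture).
Governing: min(315.2, 522.5) = 315.2 kN → weld metal.

315.2 kN (weld metal governs)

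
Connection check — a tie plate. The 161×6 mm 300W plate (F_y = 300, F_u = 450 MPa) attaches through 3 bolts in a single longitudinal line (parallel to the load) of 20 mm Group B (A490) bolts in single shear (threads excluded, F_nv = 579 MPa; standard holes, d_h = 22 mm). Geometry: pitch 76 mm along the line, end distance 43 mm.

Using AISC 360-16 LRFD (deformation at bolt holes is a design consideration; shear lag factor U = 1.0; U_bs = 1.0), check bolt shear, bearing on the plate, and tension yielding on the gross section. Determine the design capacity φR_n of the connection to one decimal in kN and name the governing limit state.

Bolt shear: A_b = π(20)²/4 = 314.16 mm². φR_n = 0.75 × 579 × 314.16 × 3 × 1 = 409.3 kN.
Bearing (6 mm plate, F_u = 450 MPa): end bolts L_c = 43 − 22/2 = 32, R_n = min(1.2×32×6×450, 2.4×20×6×450) = 103.68 kN/bolt; interior L_c = 76 − 22 = 54, R_n = 129.6 kN/bolt. φR_n = 0.75 × (1×103.68 + 2×129.6) = 272.2 kN.
Tension yield (gross): A_g = 161×6 = 966 mm². φR_n = 0.90 × 300 × 966 = 260.8 kN.
Governing: min(409.3, 272.2, 260.8) = 260.8 kN → gross-section yield.

260.8 kN (gross-section yield governs)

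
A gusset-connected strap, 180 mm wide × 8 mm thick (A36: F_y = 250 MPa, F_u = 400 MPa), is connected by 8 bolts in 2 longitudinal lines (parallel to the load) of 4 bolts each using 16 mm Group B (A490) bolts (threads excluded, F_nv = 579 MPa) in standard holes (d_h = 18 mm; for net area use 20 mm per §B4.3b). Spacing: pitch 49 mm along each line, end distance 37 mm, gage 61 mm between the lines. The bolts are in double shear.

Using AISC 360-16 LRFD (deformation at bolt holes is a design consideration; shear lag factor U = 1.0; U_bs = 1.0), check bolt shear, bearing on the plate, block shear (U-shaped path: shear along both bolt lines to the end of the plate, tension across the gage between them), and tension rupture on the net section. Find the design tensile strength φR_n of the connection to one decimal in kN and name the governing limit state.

Bolt shear: A_b = π(16)²/4 = 201.06 mm². φR_n = 0.75 × 579 × 201.06 × 8 × 2 = 1397.0 kN.
Bearing (8 mm plate, F_u = 400 MPa): end bolts L_c = 37 − 18/2 = 28, R_n = min(1.2×28×8×400, 2.4×16×8×400) = 107.52 kN/bolt; interior L_c = 49 − 18 = 31, R_n = 119.04 kN/bolt. φR_n = 0.75 × (2×107.52 + 6×119.04) = 697.0 kN.
Block shear: shear path 2×[37+3×49] = 2×184 mm, A_gv = 2944, A_nv = 2×(184 − 3.5×20)×8 = 1824 mm²; tension across gage: (61 − 1×20)×8 = 328 mm². R_n = min(0.6×400×1824, 0.6×250×2944) + 1.0×400×328 = min(437.76, 441.6) + 131.2 = 568.96 kN. φR_n = 0.75 × 568.96 = 426.7 kN.
Tension rupture (net): A_n = (180 − 2×20)×8 = 1120 mm² (U = 1.0, A_e = A_n). φR_n = 0.75 × 400 × 1120 = 336.0 kN.
Governing: min(1397.0, 697.0, 426.7, 336.0) = 336.0 kN → net-section rupture.

336.0 kN (net-section rupture governs)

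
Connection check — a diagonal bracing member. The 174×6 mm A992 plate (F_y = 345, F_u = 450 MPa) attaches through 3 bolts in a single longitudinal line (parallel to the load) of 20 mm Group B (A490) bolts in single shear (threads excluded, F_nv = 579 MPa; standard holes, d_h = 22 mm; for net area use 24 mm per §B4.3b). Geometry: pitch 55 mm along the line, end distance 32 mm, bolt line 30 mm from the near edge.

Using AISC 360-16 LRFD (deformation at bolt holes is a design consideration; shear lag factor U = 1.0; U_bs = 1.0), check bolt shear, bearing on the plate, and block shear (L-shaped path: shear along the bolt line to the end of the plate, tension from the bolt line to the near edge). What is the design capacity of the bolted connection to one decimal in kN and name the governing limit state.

Bolt shear: A_b = π(20)²/4 = 314.16 mm². φR_n = 0.75 × 579 × 314.16 × 3 × 1 = 409.3 kN.
Bearing (6 mm plate, F_u = 450 MPa): end bolts L_c = 32 − 22/2 = 21, R_n = min(1.2×21×6×450, 2.4×20×6×450) = 68.04 kN/bolt; interior L_c = 55 − 22 = 33, R_n = 106.92 kN/bolt. φR_n = 0.75 × (1×68.04 + 2×106.92) = 211.4 kN.
Block shear: shear path 1×[32+2×55] = 1×142 mm, A_gv = 852, A_nv = 1×(142 − 2.5×24)×6 = 492 mm²; tension to near edge: (30 − 0.5×24)×6 = 108 mm². R_n = min(0.6×450×492, 0.6×345×852) + 1.0×450×108 = min(132.84, 176.36) + 48.6 = 181.44 kN. φR_n = 0.75 × 181.44 = 136.1 kN.
Governing: min(409.3, 211.4, 136.1) = 136.1 kN → block shear.

136.1 kN (block shear governs)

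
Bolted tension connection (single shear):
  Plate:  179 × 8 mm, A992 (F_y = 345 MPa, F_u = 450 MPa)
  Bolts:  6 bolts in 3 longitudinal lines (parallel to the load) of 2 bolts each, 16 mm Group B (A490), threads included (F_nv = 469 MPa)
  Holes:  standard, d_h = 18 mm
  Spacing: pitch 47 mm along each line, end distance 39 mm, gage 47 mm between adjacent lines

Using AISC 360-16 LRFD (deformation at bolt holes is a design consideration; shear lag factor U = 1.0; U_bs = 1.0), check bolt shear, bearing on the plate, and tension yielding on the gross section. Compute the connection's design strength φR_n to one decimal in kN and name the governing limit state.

Bolt shear: A_b = π(16)²/4 = 201.06 mm². φR_n = 0.75 × 469 × 201.06 × 6 × 1 = 424.3 kN.
Bearing (8 mm plate, F_u = 450 MPa): end bolts L_c = 39 − 18/2 = 30, R_n = min(1.2×30×8×450, 2.4×16×8×450) = 129.6 kN/bolt; interior L_c = 47 − 18 = 29, R_n = 125.28 kN/bolt. φR_n = 0.75 × (3×129.6 + 3×125.28) = 573.5 kN.
Tension yield (gross): A_g = 179×8 = 1432 mm². φR_n = 0.90 × 345 × 1432 = 444.6 kN.
Governing: min(424.3, 573.5, 444.6) = 424.3 kN → bolt shear.

424.3 kN (bolt shear governs)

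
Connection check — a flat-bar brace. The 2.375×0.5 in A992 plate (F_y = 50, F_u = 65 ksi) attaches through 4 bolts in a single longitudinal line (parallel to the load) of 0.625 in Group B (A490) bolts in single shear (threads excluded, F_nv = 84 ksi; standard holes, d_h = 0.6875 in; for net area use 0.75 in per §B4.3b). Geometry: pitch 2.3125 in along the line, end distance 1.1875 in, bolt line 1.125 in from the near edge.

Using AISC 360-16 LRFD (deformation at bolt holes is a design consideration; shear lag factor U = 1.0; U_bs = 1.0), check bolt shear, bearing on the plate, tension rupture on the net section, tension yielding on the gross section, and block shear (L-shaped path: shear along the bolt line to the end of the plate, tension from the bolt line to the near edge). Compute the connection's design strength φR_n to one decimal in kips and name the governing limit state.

Bolt shear: A_b = π(0.625)²/4 = 0.3068 in². φR_n = 0.75 × 84 × 0.3068 × 4 × 1 = 77.3 kips.
Bearing (0.5 in plate, F_u = 65 ksi): end bolts L_c = 1.1875 − 0.6875/2 = 0.84375, R_n = min(1.2×0.84375×0.5×65, 2.4×0.625×0.5×65) = 32.906 kips/bolt; interior L_c = 2.3125 − 0.6875 = 1.625, R_n = 48.75 kips/bolt. φR_n = 0.75 × (1×32.906 + 3×48.75) = 134.4 kips.
Tension rupture (net): A_n = (2.375 − 1×0.75)×0.5 = 0.8125 in² (U = 1.0, A_e = A_n). φR_n = 0.75 × 65 × 0.8125 = 39.6 kips.
Tension yield (gross): A_g = 2.375×0.5 = 1.1875 in². φR_n = 0.90 × 50 × 1.1875 = 53.4 kips.
Block shear: shear path 1×[1.1875+3×2.3125] = 1×8.125 in, A_gv = 4.0625, A_nv = 1×(8.125 − 3.5×0.75)×0.5 = 2.75 in²; tension to near edge: (1.125 − 0.5×0.75)×0.5 = 0.375 in². R_n = min(0.6×65×2.75, 0.6×50×4.0625) + 1.0×65×0.375 = min(107.25, 121.88) + 24.375 = 131.63 kips. φR_n = 0.75 × 131.63 = 98.7 kips.
Governing: min(77.3, 134.4, 39.6, 53.4, 98.7) = 39.6 kips → net-section rupture.

39.6 kips (net-section rupture governs)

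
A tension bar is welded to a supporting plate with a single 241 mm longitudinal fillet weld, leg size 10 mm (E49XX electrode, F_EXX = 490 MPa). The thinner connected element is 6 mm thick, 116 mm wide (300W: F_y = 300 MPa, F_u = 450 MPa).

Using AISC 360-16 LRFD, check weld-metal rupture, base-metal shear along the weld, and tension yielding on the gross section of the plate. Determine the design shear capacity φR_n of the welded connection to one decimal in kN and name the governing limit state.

187.9 kN (gross-section yield governs)

Weld metal: throat = 0.707×10 = 7.07 mm, L = 241 mm. φR_n = 0.75 × 0.6 × 490 × 7.07 × 241 = 375.7 kN.
Base metal shear (6 mm plate): yield φR_n = 1.0×0.6×300×6×241 = 260.3 kN; rupture φR_n = 0.75×0.6×450×6×241 = 292.8 kN; take 260.3 kN (yield).
Tension yield (gross): A_g = 116×6 = 696 mm². φR_n = 0.90 × 300 × 696 = 187.9 kN.
Governing: min(375.7, 260.3, 187.9) = 187.9 kN → gross-section yield.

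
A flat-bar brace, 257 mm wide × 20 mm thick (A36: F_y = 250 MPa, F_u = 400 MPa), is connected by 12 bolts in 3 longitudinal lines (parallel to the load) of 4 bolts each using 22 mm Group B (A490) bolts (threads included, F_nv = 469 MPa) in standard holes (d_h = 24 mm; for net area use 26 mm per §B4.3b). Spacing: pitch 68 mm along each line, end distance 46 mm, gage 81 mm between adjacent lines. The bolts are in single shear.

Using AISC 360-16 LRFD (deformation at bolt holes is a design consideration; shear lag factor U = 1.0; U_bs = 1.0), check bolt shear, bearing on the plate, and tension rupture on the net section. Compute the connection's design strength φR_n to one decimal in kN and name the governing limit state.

Bolt shear: A_b = π(22)²/4 = 380.13 mm². φR_n = 0.75 × 469 × 380.13 × 12 × 1 = 1604.5 kN.
Bearing (20 mm plate, F_u = 400 MPa): end bolts L_c = 46 − 24/2 = 34, R_n = min(1.2×34×20×400, 2.4×22×20×400) = 326.4 kN/bolt; interior L_c = 68 − 24 = 44, R_n = 422.4 kN/bolt. φR_n = 0.75 × (3×326.4 + 9×422.4) = 3585.6 kN.
Tension rupture (net): A_n = (257 − 3×26)×20 = 3580 mm² (U = 1.0, A_e = A_n). φR_n = 0.75 × 400 × 3580 = 1074.0 kN.
Governing: min(1604.5, 3585.6, 1074.0) = 1074.0 kN → net-section rupture.

1074.0 kN (net-section rupture governs)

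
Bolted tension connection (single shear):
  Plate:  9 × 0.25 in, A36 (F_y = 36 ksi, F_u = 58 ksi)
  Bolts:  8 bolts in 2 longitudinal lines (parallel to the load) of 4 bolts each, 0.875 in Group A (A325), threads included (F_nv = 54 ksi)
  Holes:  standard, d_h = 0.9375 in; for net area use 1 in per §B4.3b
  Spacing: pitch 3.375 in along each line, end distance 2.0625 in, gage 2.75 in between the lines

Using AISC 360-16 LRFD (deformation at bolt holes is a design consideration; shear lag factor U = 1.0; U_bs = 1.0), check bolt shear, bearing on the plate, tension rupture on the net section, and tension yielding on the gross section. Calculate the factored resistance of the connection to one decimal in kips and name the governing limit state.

72.9 kips (gross-section yield governs)

Bolt shear: A_b = π(0.875)²/4 = 0.60132 in². φR_n = 0.75 × 54 × 0.60132 × 8 × 1 = 194.8 kips.
Bearing (0.25 in plate, F_u = 58 ksi): end bolts L_c = 2.0625 − 0.9375/2 = 1.59375, R_n = min(1.2×1.59375×0.25×58, 2.4×0.875×0.25×58) = 27.731 kips/bolt; interior L_c = 3.375 − 0.9375 = 2.4375, R_n = 30.45 kips/bolt. φR_n = 0.75 × (2×27.731 + 6×30.45) = 178.6 kips.
Tension rupture (net): A_n = (9 − 2×1)×0.25 = 1.75 in² (U = 1.0, A_e = A_n). φR_n = 0.75 × 58 × 1.75 = 76.1 kips.
Tension yield (gross): A_g = 9×0.25 = 2.25 in². φR_n = 0.90 × 36 × 2.25 = 72.9 kips.
Governing: min(194.8, 178.6, 76.1, 72.9) = 72.9 kips → gross-section yield.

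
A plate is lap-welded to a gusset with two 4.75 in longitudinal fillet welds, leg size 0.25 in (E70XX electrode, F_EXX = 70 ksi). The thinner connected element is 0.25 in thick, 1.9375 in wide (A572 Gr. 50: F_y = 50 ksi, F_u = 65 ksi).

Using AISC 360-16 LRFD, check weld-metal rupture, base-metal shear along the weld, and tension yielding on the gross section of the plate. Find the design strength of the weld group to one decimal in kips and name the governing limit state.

21.8 kips (gross-section yield governs)

Weld metal: throat = 0.707×0.25 = 0.17675 in, L = 2×4.75 = 9.5 in. φR_n = 0.75 × 0.6 × 70 × 0.17675 × 9.5 = 52.9 kips.
Base metal shear (0.25 in plate): yield φR_n = 1.0×0.6×50×0.25×9.5 = 71.3 kips; rupture φR_n = 0.75×0.6×65×0.25×9.5 = 69.5 kips; take 69.5 kips (rupture).
Tension yield (gross): A_g = 1.9375×0.25 = 0.48438 in². φR_n = 0.90 × 50 × 0.48438 = 21.8 kips.
Governing: min(52.9, 69.5, 21.8) = 21.8 kips → gross-section yield.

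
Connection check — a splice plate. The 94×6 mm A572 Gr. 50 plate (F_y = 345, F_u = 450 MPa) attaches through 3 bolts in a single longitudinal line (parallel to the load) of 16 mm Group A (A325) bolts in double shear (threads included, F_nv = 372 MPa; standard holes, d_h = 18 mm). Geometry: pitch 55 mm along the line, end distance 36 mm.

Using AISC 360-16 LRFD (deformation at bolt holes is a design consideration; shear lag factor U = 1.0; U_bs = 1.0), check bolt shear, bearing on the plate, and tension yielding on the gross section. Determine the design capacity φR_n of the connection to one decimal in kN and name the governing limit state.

Bolt shear: A_b = π(16)²/4 = 201.06 mm². φR_n = 0.75 × 372 × 201.06 × 3 × 2 = 336.6 kN.
Bearing (6 mm plate, F_u = 450 MPa): end bolts L_c = 36 − 18/2 = 27, R_n = min(1.2×27×6×450, 2.4×16×6×450) = 87.48 kN/bolt; interior L_c = 55 − 18 = 37, R_n = 103.68 kN/bolt. φR_n = 0.75 × (1×87.48 + 2×103.68) = 221.1 kN.
Tension yield (gross): A_g = 94×6 = 564 mm². φR_n = 0.90 × 345 × 564 = 175.1 kN.
Governing: min(336.6, 221.1, 175.1) = 175.1 kN → gross-section yield.

175.1 kN (gross-section yield governs)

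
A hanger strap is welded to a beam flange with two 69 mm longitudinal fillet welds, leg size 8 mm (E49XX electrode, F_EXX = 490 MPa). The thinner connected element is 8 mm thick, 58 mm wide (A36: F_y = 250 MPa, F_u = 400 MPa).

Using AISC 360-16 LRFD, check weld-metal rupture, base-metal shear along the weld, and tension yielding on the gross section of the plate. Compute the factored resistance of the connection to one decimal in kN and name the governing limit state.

104.4 kN (gross-section yield governs)

Weld metal: throat = 0.707×8 = 5.656 mm, L = 2×69 = 138 mm. φR_n = 0.75 × 0.6 × 490 × 5.656 × 138 = 172.1 kN.
Base metal shear (8 mm plate): yield φR_n = 1.0×0.6×250×8×138 = 165.6 kN; rupture φR_n = 0.75×0.6×400×8×138 = 198.7 kN; take 165.6 kN (yield).
Tension yield (gross): A_g = 58×8 = 464 mm². φR_n = 0.90 × 250 × 464 = 104.4 kN.
Governing: min(172.1, 165.6, 104.4) = 104.4 kN → gross-section yield.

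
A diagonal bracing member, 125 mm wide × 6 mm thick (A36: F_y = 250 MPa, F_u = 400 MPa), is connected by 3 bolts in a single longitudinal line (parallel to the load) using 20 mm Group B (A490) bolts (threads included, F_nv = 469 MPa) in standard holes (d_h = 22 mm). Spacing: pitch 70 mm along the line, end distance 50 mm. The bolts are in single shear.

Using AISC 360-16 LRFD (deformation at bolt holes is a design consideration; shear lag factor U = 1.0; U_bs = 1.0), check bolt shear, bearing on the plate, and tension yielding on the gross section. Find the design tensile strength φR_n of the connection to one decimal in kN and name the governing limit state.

Bolt shear: A_b = π(20)²/4 = 314.16 mm². φR_n = 0.75 × 469 × 314.16 × 3 × 1 = 331.5 kN.
Bearing (6 mm plate, F_u = 400 MPa): end bolts L_c = 50 − 22/2 = 39, R_n = min(1.2×39×6×400, 2.4×20×6×400) = 112.32 kN/bolt; interior L_c = 70 − 22 = 48, R_n = 115.2 kN/bolt. φR_n = 0.75 × (1×112.32 + 2×115.2) = 257.0 kN.
Tension yield (gross): A_g = 125×6 = 750 mm². φR_n = 0.90 × 250 × 750 = 168.8 kN.
Governing: min(331.5, 257.0, 168.8) = 168.8 kN → gross-section yield.

168.8 kN (gross-section yield governs)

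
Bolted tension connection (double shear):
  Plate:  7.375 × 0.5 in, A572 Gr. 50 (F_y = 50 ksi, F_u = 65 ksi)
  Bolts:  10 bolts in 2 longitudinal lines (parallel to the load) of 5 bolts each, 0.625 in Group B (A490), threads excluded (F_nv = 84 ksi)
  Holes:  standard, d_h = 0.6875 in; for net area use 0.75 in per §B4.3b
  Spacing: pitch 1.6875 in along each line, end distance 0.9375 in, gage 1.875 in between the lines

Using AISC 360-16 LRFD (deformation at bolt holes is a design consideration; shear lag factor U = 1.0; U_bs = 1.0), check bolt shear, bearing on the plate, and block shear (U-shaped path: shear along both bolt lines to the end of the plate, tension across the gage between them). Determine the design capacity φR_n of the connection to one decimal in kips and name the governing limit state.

153.6 kips (block shear governs)

Bolt shear: A_b = π(0.625)²/4 = 0.3068 in². φR_n = 0.75 × 84 × 0.3068 × 10 × 2 = 386.6 kips.
Bearing (0.5 in plate, F_u = 65 ksi): end bolts L_c = 0.9375 − 0.6875/2 = 0.59375, R_n = min(1.2×0.59375×0.5×65, 2.4×0.625×0.5×65) = 23.156 kips/bolt; interior L_c = 1.6875 − 0.6875 = 1, R_n = 39 kips/bolt. φR_n = 0.75 × (2×23.156 + 8×39) = 268.7 kips.
Block shear: shear path 2×[0.9375+4×1.6875] = 2×7.6875 in, A_gv = 7.6875, A_nv = 2×(7.6875 − 4.5×0.75)×0.5 = 4.3125 in²; tension across gage: (1.875 − 1×0.75)×0.5 = 0.5625 in². R_n = min(0.6×65×4.3125, 0.6×50×7.6875) + 1.0×65×0.5625 = min(168.19, 230.63) + 36.563 = 204.75 kips. φR_n = 0.75 × 204.75 = 153.6 kips.
Governing: min(386.6, 268.7, 153.6) = 153.6 kips → block shear.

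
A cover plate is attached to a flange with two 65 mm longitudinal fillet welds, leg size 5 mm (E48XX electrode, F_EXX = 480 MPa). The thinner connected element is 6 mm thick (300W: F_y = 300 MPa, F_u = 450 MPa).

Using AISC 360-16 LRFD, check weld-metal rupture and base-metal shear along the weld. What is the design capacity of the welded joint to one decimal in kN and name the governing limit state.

Weld metal: throat = 0.707×5 = 3.535 mm, L = 2×65 = 130 mm. φR_n = 0.75 × 0.6 × 480 × 3.535 × 130 = 99.3 kN.
Base metal shear (6 mm plate): yield φR_n = 1.0×0.6×300×6×130 = 140.4 kN; rupture φR_n = 0.75×0.6×450×6×130 = 158.0 kN; take 140.4 kN (yield).
Governing: min(99.3, 140.4) = 99.3 kN → weld metal.

99.3 kN (weld metal governs)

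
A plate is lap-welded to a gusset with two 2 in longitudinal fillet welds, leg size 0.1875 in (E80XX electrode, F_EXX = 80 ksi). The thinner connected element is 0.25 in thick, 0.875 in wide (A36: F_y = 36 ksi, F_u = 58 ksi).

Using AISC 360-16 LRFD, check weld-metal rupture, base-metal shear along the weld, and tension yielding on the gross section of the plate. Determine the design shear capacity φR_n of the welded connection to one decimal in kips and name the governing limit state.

7.1 kips (gross-section yield governs)

Weld metal: throat = 0.707×0.1875 = 0.13256 in, L = 2×2 = 4 in. φR_n = 0.75 × 0.6 × 80 × 0.13256 × 4 = 19.1 kips.
Base metal shear (0.25 in plate): yield φR_n = 1.0×0.6×36×0.25×4 = 21.6 kips; rupture φR_n = 0.75×0.6×58×0.25×4 = 26.1 kips; take 21.6 kips (yield).
Tension yield (gross): A_g = 0.875×0.25 = 0.21875 in². φR_n = 0.90 × 36 × 0.21875 = 7.1 kips.
Governing: min(19.1, 21.6, 7.1) = 7.1 kips → gross-section yield.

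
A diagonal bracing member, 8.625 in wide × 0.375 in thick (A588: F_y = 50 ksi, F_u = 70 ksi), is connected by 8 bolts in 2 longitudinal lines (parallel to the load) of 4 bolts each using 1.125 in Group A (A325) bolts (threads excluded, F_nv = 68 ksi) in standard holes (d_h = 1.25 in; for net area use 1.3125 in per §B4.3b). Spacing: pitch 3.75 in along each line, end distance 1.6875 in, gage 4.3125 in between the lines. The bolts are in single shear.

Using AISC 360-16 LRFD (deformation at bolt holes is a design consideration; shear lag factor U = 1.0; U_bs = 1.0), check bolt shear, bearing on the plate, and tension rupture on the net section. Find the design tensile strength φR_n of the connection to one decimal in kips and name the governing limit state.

118.1 kips (net-section rupture governs)

Bolt shear: A_b = π(1.125)²/4 = 0.99402 in². φR_n = 0.75 × 68 × 0.99402 × 8 × 1 = 405.6 kips.
Bearing (0.375 in plate, F_u = 70 ksi): end bolts L_c = 1.6875 − 1.25/2 = 1.0625, R_n = min(1.2×1.0625×0.375×70, 2.4×1.125×0.375×70) = 33.469 kips/bolt; interior L_c = 3.75 − 1.25 = 2.5, R_n = 70.875 kips/bolt. φR_n = 0.75 × (2×33.469 + 6×70.875) = 369.1 kips.
Tension rupture (net): A_n = (8.625 − 2×1.3125)×0.375 = 2.25 in² (U = 1.0, A_e = A_n). φR_n = 0.75 × 70 × 2.25 = 118.1 kips.
Governing: min(405.6, 369.1, 118.1) = 118.1 kips → net-section rupture.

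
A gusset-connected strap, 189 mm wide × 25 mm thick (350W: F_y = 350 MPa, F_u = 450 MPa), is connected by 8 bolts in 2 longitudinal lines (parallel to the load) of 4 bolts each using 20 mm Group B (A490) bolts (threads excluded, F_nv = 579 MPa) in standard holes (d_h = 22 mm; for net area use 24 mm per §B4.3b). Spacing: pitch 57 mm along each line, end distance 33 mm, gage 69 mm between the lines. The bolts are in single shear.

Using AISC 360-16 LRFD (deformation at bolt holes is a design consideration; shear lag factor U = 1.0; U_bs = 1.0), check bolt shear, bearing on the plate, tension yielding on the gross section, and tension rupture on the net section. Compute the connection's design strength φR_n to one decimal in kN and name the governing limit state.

1091.4 kN (bolt shear governs)

Bolt shear: A_b = π(20)²/4 = 314.16 mm². φR_n = 0.75 × 579 × 314.16 × 8 × 1 = 1091.4 kN.
Bearing (25 mm plate, F_u = 450 MPa): end bolts L_c = 33 − 22/2 = 22, R_n = min(1.2×22×25×450, 2.4×20×25×450) = 297 kN/bolt; interior L_c = 57 − 22 = 35, R_n = 472.5 kN/bolt. φR_n = 0.75 × (2×297 + 6×472.5) = 2571.8 kN.
Tension yield (gross): A_g = 189×25 = 4725 mm². φR_n = 0.90 × 350 × 4725 = 1488.4 kN.
Tension rupture (net): A_n = (189 − 2×24)×25 = 3525 mm² (U = 1.0, A_e = A_n). φR_n = 0.75 × 450 × 3525 = 1189.7 kN.
Governing: min(1091.4, 2571.8, 1488.4, 1189.7) = 1091.4 kN → bolt shear.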